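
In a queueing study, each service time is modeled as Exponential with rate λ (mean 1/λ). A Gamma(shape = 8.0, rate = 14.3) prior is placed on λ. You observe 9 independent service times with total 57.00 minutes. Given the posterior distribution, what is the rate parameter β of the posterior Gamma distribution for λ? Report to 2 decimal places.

With a Gamma(shape α, rate β) prior on the exponential rate λ, the posterior after n observations with total T = Σxᵢ is Gamma(α+n, β+T).
Posterior: Gamma(8.0+9, 14.3+57.00) = Gamma(17.0, 71.30).
Posterior β = 71.30.

71.30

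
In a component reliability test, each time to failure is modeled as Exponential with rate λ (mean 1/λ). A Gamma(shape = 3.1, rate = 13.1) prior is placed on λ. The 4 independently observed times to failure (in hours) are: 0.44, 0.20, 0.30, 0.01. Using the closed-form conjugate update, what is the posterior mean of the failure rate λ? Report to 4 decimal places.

0.5053

With a Gamma(shape α, rate β) prior on the exponential rate λ, the posterior after n observations with total T = Σxᵢ is Gamma(α+n, β+T).
Sum of observations T = 0.95 hours; n = 4.
Posterior: Gamma(3.1+4, 13.1+0.95) = Gamma(7.1, 14.05).
Posterior mean of λ = α/β = 7.1/14.05 = 0.5053.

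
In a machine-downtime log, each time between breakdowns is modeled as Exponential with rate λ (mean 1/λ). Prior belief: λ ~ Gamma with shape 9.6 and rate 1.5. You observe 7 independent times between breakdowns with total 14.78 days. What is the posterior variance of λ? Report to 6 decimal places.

0.062632

With a Gamma(shape α, rate β) prior on the exponential rate λ, the posterior after n observations with total T = Σxᵢ is Gamma(α+n, β+T).
Posterior: Gamma(9.6+7, 1.5+14.78) = Gamma(16.6, 16.28).
Var = α/β² = 0.062632.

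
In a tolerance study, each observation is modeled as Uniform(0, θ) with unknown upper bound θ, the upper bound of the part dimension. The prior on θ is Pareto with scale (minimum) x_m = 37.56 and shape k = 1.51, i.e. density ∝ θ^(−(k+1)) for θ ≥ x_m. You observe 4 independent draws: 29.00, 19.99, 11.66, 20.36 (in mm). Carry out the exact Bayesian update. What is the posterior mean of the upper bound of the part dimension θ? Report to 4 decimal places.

45.8882

A Pareto(scale x_m, shape k) prior on the upper bound θ of Uniform(0, θ) is conjugate: posterior is Pareto(max(x_m, max xᵢ), k + n).
Sample maximum = 29.00; prior scale x_m = 37.56 → posterior scale = max = 37.56.
Posterior shape = 1.51 + 4 = 5.51.
E[θ|data] = k·x_m/(k−1) = 5.51·37.56/4.51 = 45.8882.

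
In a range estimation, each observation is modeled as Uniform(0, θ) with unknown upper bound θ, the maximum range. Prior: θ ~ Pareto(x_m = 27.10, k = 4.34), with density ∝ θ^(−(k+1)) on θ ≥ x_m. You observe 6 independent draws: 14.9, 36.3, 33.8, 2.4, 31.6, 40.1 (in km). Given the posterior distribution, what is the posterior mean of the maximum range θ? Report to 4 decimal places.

A Pareto(scale x_m, shape k) prior on the upper bound θ of Uniform(0, θ) is conjugate: posterior is Pareto(max(x_m, max xᵢ), k + n).
Sample maximum = 40.1; prior scale x_m = 27.10 → posterior scale = max = 40.10.
Posterior shape = 4.34 + 6 = 10.34.
E[θ|data] = k·x_m/(k−1) = 10.34·40.10/9.34 = 44.3934.

44.3934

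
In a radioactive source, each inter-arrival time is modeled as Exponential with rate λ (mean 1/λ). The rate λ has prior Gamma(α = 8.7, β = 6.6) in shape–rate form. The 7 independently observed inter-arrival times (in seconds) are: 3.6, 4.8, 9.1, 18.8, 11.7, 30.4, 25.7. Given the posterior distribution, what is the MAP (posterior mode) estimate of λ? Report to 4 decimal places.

With a Gamma(shape α, rate β) prior on the exponential rate λ, the posterior after n observations with total T = Σxᵢ is Gamma(α+n, β+T).
Sum of observations T = 104.1 seconds; n = 7.
Posterior: Gamma(8.7+7, 6.6+104.1) = Gamma(15.7, 110.7).
Mode = (α−1)/β = 0.1328.

0.1328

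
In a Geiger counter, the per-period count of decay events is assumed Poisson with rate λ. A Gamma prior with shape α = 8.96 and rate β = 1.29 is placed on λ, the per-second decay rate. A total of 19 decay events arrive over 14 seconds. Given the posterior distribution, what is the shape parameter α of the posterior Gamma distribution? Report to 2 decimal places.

With a Gamma(shape α, rate β) prior, the Poisson likelihood is conjugate: the posterior is Gamma(α + ΣXᵢ, β + n).
Posterior: Gamma(α+S, β+n) = Gamma(8.96+19, 1.29+14) = Gamma(27.96, 15.29).
Posterior α = 27.96.

27.96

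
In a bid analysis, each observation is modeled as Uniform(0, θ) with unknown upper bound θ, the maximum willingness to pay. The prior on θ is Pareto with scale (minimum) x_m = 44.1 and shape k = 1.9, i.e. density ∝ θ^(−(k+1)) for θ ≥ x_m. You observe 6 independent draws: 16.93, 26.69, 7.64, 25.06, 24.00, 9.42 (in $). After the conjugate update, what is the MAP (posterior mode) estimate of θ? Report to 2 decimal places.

44.10

A Pareto(scale x_m, shape k) prior on the upper bound θ of Uniform(0, θ) is conjugate: posterior is Pareto(max(x_m, max xᵢ), k + n).
Sample maximum = 26.69; prior scale x_m = 44.1 → posterior scale = max = 44.10.
Posterior shape = 1.9 + 6 = 7.9.
The Pareto density is decreasing on [x_m, ∞), so the mode is x_m = 44.10.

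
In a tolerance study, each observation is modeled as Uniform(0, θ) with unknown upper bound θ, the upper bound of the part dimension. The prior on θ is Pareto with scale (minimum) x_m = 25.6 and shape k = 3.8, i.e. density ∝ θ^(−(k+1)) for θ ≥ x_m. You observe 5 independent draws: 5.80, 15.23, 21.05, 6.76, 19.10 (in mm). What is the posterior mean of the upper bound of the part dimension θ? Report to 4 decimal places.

28.8821

A Pareto(scale x_m, shape k) prior on the upper bound θ of Uniform(0, θ) is conjugate: posterior is Pareto(max(x_m, max xᵢ), k + n).
Sample maximum = 21.05; prior scale x_m = 25.6 → posterior scale = max = 25.60.
Posterior shape = 3.8 + 5 = 8.8.
E[θ|data] = k·x_m/(k−1) = 8.8·25.60/7.8 = 28.8821.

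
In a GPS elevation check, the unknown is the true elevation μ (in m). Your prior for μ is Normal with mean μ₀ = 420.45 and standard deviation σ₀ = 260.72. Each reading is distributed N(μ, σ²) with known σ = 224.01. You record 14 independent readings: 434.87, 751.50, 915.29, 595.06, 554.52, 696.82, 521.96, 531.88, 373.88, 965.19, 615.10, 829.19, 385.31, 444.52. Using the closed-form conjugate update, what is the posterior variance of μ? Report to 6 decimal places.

For Normal data with known variance σ², a Normal(μ₀, σ₀²) prior on μ is conjugate. Posterior precision = 1/σ₀² + n/σ²; posterior mean is the precision-weighted average of μ₀ and x̄.
σ₀² = 260.72² = 67974.9184, σ² = 224.01² = 50180.4801; σ² + n·σ₀² = 50180.4801 + 14·67974.9184 = 1001829.3377.
Posterior precision = 1/σ₀² + n/σ² = 1/67974.9184 + 14/50180.4801 = (σ² + n·σ₀²)/(σ₀²σ²) = 1001829.3377/(67974.9184·50180.4801); posterior variance σₙ² = σ₀²σ²/(σ² + n·σ₀²) = 67974.9184·50180.4801/1001829.3377 = 3404.785538.

3404.785538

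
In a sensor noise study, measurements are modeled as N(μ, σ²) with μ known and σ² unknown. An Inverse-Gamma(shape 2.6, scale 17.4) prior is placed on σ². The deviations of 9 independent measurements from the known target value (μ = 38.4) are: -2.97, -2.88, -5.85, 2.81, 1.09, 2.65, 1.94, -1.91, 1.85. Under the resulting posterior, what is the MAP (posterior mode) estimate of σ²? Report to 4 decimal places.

6.9802

With known mean μ and an Inverse-Gamma(α, β) prior on σ², the Normal likelihood is conjugate: posterior is Inv-Gamma(α + n/2, β + Σ(xᵢ−μ)²/2).
Σ(xᵢ−μ)² = (-2.97)² + (-2.88)² + (-5.85)² + (2.81)² + (1.09)² + (2.65)² + (1.94)² + (-1.91)² + (1.85)² = 78.2787.
Posterior: Inv-Gamma(2.6 + 9/2, 17.4 + 78.2787/2) = Inv-Gamma(7.10, 56.53935).
Mode = β/(α+1) = 56.53935/8.10 = 6.9802.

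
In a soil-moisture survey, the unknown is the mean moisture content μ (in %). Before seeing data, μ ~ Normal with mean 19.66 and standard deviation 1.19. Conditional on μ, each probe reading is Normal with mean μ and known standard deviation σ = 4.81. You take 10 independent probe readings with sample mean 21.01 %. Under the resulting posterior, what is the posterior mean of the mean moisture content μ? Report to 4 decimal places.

For Normal data with known variance σ², a Normal(μ₀, σ₀²) prior on μ is conjugate. Posterior precision = 1/σ₀² + n/σ²; posterior mean is the precision-weighted average of μ₀ and x̄.
n·x̄ = 10·21.01 = 210.1.
σ₀² = 1.19² = 1.4161, σ² = 4.81² = 23.1361; σ² + n·σ₀² = 23.1361 + 10·1.4161 = 37.2971.
Posterior mean = (μ₀/σ₀² + n·x̄/σ²)/(1/σ₀² + n/σ²) = (σ²·μ₀ + σ₀²·n·x̄)/(σ² + n·σ₀²) = (23.1361·19.66 + 1.4161·210.1)/37.2971 = 752.378336/37.2971 = 20.1726.

20.1726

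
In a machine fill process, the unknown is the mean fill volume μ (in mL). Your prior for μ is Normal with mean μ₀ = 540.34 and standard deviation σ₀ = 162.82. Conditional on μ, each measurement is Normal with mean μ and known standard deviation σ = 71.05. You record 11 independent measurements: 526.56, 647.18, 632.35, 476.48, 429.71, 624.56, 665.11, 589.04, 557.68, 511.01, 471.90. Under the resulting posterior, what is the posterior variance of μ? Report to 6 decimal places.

451.109295

For Normal data with known variance σ², a Normal(μ₀, σ₀²) prior on μ is conjugate. Posterior precision = 1/σ₀² + n/σ²; posterior mean is the precision-weighted average of μ₀ and x̄.
σ₀² = 162.82² = 26510.3524, σ² = 71.05² = 5048.1025; σ² + n·σ₀² = 5048.1025 + 11·26510.3524 = 296661.9789.
Posterior precision = 1/σ₀² + n/σ² = 1/26510.3524 + 11/5048.1025 = (σ² + n·σ₀²)/(σ₀²σ²) = 296661.9789/(26510.3524·5048.1025); posterior variance σₙ² = σ₀²σ²/(σ² + n·σ₀²) = 26510.3524·5048.1025/296661.9789 = 451.109295.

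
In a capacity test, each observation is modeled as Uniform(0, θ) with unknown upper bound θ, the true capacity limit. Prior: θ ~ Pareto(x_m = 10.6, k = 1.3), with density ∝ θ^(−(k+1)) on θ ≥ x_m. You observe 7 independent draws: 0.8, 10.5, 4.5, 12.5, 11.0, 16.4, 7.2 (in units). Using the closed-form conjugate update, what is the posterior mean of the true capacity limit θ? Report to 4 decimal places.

18.6466

A Pareto(scale x_m, shape k) prior on the upper bound θ of Uniform(0, θ) is conjugate: posterior is Pareto(max(x_m, max xᵢ), k + n).
Sample maximum = 16.4; prior scale x_m = 10.6 → posterior scale = max = 16.4.
Posterior shape = 1.3 + 7 = 8.3.
E[θ|data] = k·x_m/(k−1) = 8.3·16.4/7.3 = 18.6466.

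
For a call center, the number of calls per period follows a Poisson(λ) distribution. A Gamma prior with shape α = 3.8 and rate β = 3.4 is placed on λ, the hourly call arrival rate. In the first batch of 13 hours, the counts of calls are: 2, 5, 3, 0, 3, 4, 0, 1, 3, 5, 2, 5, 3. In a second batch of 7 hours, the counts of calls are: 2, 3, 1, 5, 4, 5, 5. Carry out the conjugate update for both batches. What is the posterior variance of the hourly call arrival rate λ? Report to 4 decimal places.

0.1183

With a Gamma(shape α, rate β) prior, the Poisson likelihood is conjugate: the posterior is Gamma(α + ΣXᵢ, β + n).
Batch 1: sum of counts S = 36 over n = 13 hours.
After batch 1: Gamma(α+S, β+n) = Gamma(3.8+36, 3.4+13) = Gamma(39.8, 16.4).
Batch 2: sum of counts S = 25 over n = 7 hours.
After batch 2: Gamma(α+S, β+n) = Gamma(39.8+25, 16.4+7) = Gamma(64.8, 23.4).
Var = α/β² = 64.8/23.4² = 0.1183.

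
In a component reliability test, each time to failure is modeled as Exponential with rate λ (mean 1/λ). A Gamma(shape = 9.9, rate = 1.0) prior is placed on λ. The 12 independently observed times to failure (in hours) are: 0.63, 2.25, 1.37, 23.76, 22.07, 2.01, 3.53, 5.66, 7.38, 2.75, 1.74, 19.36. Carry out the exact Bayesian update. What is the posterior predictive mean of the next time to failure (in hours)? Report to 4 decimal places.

4.4742

With a Gamma(shape α, rate β) prior on the exponential rate λ, the posterior after n observations with total T = Σxᵢ is Gamma(α+n, β+T).
Sum of observations T = 92.51 hours; n = 12.
Posterior: Gamma(9.9+12, 1.0+92.51) = Gamma(21.9, 93.51).
The predictive distribution for the next observation is Lomax; its mean is β/(α−1) = 93.51/20.9 = 4.4742.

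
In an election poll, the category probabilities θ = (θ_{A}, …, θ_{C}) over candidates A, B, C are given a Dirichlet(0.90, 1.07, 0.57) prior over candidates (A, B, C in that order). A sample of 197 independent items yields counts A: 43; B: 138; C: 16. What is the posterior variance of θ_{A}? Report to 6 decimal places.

The Dirichlet prior is conjugate to the Multinomial likelihood: each posterior αⱼ = prior αⱼ + observed count nⱼ.
Posterior concentration: (43.90, 139.07, 16.57), total = 199.54.
Var[θ_j] = α_j(Σα−α_j)/((Σα)²(Σα+1)) = 43.90·155.64/(199.54²·200.54) = 0.000856.

0.000856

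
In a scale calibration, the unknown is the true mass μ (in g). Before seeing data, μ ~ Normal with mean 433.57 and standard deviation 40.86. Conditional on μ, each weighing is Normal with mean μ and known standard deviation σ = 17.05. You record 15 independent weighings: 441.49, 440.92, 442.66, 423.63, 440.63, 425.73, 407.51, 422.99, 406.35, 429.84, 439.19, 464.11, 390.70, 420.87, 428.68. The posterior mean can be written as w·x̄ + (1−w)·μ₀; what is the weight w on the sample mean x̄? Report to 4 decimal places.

For Normal data with known variance σ², a Normal(μ₀, σ₀²) prior on μ is conjugate. Posterior precision = 1/σ₀² + n/σ²; posterior mean is the precision-weighted average of μ₀ and x̄.
σ₀² = 40.86² = 1669.5396, σ² = 17.05² = 290.7025. Prior precision 1/σ₀² = 1/1669.5396; data precision n/σ² = 15/290.7025.
w = (n/σ²)/(1/σ₀² + n/σ²) = n·σ₀²/(σ² + n·σ₀²) = 15·1669.5396/(290.7025 + 15·1669.5396) = 25043.094/25333.7965 = 0.9885.

0.9885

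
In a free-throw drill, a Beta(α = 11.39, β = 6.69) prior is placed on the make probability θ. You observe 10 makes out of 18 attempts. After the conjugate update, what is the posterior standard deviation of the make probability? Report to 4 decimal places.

The Beta prior is conjugate to a Binomial/Bernoulli likelihood; the update adds successes to α and failures to β.
Posterior: Beta(α+k, β+n−k) = Beta(11.39+10, 6.69+8) = Beta(21.39, 14.69).
Var = αβ/((α+β)²(α+β+1)) = 21.39·14.69/(36.08²·37.08) = 0.00650968; SD = √0.00650968 = 0.0807.

0.0807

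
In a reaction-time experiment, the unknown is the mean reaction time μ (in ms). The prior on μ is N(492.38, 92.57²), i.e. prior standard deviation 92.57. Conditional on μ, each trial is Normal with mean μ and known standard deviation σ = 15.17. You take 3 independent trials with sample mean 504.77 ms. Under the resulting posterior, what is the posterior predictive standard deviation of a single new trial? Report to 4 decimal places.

17.4974

For Normal data with known variance σ², a Normal(μ₀, σ₀²) prior on μ is conjugate. Posterior precision = 1/σ₀² + n/σ²; posterior mean is the precision-weighted average of μ₀ and x̄.
σ₀² = 92.57² = 8569.2049, σ² = 15.17² = 230.1289; σ² + n·σ₀² = 230.1289 + 3·8569.2049 = 25937.7436.
Posterior precision = 1/σ₀² + n/σ² = 1/8569.2049 + 3/230.1289 = (σ² + n·σ₀²)/(σ₀²σ²) = 25937.7436/(8569.2049·230.1289); posterior variance σₙ² = σ₀²σ²/(σ² + n·σ₀²) = 8569.2049·230.1289/25937.7436 = 76.029038.
Predictive variance for one new observation = σₙ² + σ² = 8569.2049·230.1289/25937.7436 + 230.1289 = σ²·(σ₀² + 25937.7436)/25937.7436 = 230.1289·34506.9485/25937.7436 = 306.157938; SD = √(230.1289·34506.9485/25937.7436) = 17.4974.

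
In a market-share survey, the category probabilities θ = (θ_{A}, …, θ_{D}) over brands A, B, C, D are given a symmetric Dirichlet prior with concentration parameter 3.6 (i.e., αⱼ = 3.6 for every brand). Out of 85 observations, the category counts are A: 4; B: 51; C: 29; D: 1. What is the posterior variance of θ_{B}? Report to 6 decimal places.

0.002466

The Dirichlet prior is conjugate to the Multinomial likelihood: each posterior αⱼ = prior αⱼ + observed count nⱼ.
Posterior concentration: (7.6, 54.6, 32.6, 4.6), total = 99.4.
Var[θ_j] = α_j(Σα−α_j)/((Σα)²(Σα+1)) = 54.6·44.8/(99.4²·100.4) = 0.002466.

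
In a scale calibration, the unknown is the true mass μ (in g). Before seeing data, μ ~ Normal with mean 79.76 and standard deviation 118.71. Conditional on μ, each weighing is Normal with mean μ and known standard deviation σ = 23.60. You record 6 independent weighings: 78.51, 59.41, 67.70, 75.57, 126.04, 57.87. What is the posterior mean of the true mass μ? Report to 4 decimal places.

77.5313

For Normal data with known variance σ², a Normal(μ₀, σ₀²) prior on μ is conjugate. Posterior precision = 1/σ₀² + n/σ²; posterior mean is the precision-weighted average of μ₀ and x̄.
Σxᵢ = 78.51 + 59.41 + 67.70 + 75.57 + 126.04 + 57.87 = 465.1, so n·x̄ = 465.1.
σ₀² = 118.71² = 14092.0641, σ² = 23.60² = 556.96; σ² + n·σ₀² = 556.96 + 6·14092.0641 = 85109.3446.
Posterior mean = (μ₀/σ₀² + n·x̄/σ²)/(1/σ₀² + n/σ²) = (σ²·μ₀ + σ₀²·n·x̄)/(σ² + n·σ₀²) = (556.96·79.76 + 14092.0641·465.1)/85109.3446 = 6598642.14251/85109.3446 = 77.5313.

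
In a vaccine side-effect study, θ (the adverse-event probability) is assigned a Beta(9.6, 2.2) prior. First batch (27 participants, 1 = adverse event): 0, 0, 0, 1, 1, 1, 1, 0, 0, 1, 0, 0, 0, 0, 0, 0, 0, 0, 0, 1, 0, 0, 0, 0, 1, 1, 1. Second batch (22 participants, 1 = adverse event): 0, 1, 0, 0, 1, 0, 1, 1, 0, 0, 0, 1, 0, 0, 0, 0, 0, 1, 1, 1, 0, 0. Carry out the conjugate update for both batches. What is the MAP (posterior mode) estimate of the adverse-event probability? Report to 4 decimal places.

0.4354

The Beta prior is conjugate to a Binomial/Bernoulli likelihood; the update adds successes to α and failures to β.
After batch 1: Beta(9.6+9, 2.2+18) = Beta(18.6, 20.2).
After batch 2: Beta(18.6+8, 20.2+14) = Beta(26.6, 34.2).
Mode of Beta(a,b) for a,b>1 is (a−1)/(a+b−2) = 25.6/58.8 = 0.4354.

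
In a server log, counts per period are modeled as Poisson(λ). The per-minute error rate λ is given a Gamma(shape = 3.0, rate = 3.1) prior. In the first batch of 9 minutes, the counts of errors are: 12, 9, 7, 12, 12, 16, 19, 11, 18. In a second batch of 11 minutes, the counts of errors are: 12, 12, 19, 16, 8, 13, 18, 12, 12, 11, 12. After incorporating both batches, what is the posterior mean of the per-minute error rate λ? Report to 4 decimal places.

With a Gamma(shape α, rate β) prior, the Poisson likelihood is conjugate: the posterior is Gamma(α + ΣXᵢ, β + n).
Batch 1: sum of counts S = 116 over n = 9 minutes.
After batch 1: Gamma(α+S, β+n) = Gamma(3.0+116, 3.1+9) = Gamma(119.0, 12.1).
Batch 2: sum of counts S = 145 over n = 11 minutes.
After batch 2: Gamma(α+S, β+n) = Gamma(119.0+145, 12.1+11) = Gamma(264.0, 23.1).
Posterior mean = α/β = 264.0/23.1 = 11.4286.

11.4286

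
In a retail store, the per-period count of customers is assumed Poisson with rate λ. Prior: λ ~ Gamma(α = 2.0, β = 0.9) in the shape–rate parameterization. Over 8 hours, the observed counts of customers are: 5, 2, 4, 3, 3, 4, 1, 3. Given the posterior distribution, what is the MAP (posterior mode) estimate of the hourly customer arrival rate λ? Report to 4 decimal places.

2.9213

With a Gamma(shape α, rate β) prior, the Poisson likelihood is conjugate: the posterior is Gamma(α + ΣXᵢ, β + n).
Sum of counts S = 25 over n = 8 hours.
Posterior: Gamma(α+S, β+n) = Gamma(2.0+25, 0.9+8) = Gamma(27.0, 8.9).
Mode of Gamma(α,β) for α≥1 is (α−1)/β = 26.0/8.9 = 2.9213.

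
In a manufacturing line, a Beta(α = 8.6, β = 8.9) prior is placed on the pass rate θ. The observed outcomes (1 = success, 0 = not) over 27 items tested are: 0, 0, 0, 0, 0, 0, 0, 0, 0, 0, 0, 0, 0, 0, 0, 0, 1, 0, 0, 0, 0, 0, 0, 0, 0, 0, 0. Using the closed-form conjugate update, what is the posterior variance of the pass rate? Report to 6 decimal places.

The Beta prior is conjugate to a Binomial/Bernoulli likelihood; the update adds successes to α and failures to β.
Posterior: Beta(α+k, β+n−k) = Beta(8.6+1, 8.9+26) = Beta(9.6, 34.9).
Var = αβ/((α+β)²(α+β+1)) = 9.6·34.9/(44.5²·45.5) = 0.003718.

0.003718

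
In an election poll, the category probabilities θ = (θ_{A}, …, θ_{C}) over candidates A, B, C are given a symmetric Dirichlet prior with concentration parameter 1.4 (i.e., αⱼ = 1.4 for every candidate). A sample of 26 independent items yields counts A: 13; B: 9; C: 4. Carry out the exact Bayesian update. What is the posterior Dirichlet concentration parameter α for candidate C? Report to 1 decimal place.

The Dirichlet prior is conjugate to the Multinomial likelihood: each posterior αⱼ = prior αⱼ + observed count nⱼ.
Posterior concentration: (14.4, 10.4, 5.4), total = 30.2.
α_{C} = 1.4 + 4 = 5.4.

5.4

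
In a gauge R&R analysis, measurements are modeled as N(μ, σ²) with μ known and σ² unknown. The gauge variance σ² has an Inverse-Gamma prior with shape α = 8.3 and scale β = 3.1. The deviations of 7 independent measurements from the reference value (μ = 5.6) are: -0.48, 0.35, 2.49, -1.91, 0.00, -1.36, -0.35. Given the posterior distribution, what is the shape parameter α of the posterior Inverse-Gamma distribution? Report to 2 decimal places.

11.80

With known mean μ and an Inverse-Gamma(α, β) prior on σ², the Normal likelihood is conjugate: posterior is Inv-Gamma(α + n/2, β + Σ(xᵢ−μ)²/2).
Σ(xᵢ−μ)² = (-0.48)² + (0.35)² + (2.49)² + (-1.91)² + (0.00)² + (-1.36)² + (-0.35)² = 12.1732.
Posterior: Inv-Gamma(8.3 + 7/2, 3.1 + 12.1732/2) = Inv-Gamma(11.80, 9.18660).
Posterior α = 11.80.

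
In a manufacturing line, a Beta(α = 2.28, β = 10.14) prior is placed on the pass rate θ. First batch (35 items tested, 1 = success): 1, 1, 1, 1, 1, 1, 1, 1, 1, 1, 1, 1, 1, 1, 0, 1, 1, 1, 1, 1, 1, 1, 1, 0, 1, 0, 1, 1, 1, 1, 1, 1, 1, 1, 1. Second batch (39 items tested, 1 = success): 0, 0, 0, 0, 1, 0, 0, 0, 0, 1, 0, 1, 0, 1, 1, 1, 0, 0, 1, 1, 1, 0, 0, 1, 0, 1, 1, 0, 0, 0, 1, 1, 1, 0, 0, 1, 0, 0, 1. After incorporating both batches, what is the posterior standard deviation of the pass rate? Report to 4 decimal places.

The Beta prior is conjugate to a Binomial/Bernoulli likelihood; the update adds successes to α and failures to β.
After batch 1: Beta(2.28+32, 10.14+3) = Beta(34.28, 13.14).
After batch 2: Beta(34.28+17, 13.14+22) = Beta(51.28, 35.14).
Var = αβ/((α+β)²(α+β+1)) = 51.28·35.14/(86.42²·87.42) = 0.00276001; SD = √0.00276001 = 0.0525.

0.0525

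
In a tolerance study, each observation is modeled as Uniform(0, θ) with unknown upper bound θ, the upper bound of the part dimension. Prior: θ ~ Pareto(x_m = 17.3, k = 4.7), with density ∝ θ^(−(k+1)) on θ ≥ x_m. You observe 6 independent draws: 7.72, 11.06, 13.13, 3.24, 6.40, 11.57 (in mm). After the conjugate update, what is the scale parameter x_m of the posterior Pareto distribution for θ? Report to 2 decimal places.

17.30

A Pareto(scale x_m, shape k) prior on the upper bound θ of Uniform(0, θ) is conjugate: posterior is Pareto(max(x_m, max xᵢ), k + n).
Sample maximum = 13.13; prior scale x_m = 17.3 → posterior scale = max = 17.30.
Posterior shape = 4.7 + 6 = 10.7.
Posterior scale x_m = 17.30.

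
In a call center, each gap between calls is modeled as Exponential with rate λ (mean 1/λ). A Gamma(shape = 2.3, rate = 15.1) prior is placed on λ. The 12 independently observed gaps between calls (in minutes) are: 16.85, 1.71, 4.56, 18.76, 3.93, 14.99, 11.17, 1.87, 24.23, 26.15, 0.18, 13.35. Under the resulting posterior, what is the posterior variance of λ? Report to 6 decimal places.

0.000612

With a Gamma(shape α, rate β) prior on the exponential rate λ, the posterior after n observations with total T = Σxᵢ is Gamma(α+n, β+T).
Sum of observations T = 137.75 minutes; n = 12.
Posterior: Gamma(2.3+12, 15.1+137.75) = Gamma(14.3, 152.85).
Var = α/β² = 0.000612.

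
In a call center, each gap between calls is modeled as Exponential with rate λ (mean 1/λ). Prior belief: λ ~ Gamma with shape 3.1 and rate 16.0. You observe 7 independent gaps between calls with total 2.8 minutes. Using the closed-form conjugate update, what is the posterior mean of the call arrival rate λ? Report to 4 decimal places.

0.5372

With a Gamma(shape α, rate β) prior on the exponential rate λ, the posterior after n observations with total T = Σxᵢ is Gamma(α+n, β+T).
Posterior: Gamma(3.1+7, 16.0+2.8) = Gamma(10.1, 18.8).
Posterior mean of λ = α/β = 10.1/18.8 = 0.5372.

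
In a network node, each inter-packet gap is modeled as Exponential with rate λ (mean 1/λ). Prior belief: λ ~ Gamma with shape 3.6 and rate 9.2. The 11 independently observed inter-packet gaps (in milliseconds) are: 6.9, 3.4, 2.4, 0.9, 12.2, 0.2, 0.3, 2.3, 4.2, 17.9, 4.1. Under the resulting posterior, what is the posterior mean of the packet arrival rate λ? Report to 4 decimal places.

With a Gamma(shape α, rate β) prior on the exponential rate λ, the posterior after n observations with total T = Σxᵢ is Gamma(α+n, β+T).
Sum of observations T = 54.8 milliseconds; n = 11.
Posterior: Gamma(3.6+11, 9.2+54.8) = Gamma(14.6, 64.0).
Posterior mean of λ = α/β = 14.6/64.0 = 0.2281.

0.2281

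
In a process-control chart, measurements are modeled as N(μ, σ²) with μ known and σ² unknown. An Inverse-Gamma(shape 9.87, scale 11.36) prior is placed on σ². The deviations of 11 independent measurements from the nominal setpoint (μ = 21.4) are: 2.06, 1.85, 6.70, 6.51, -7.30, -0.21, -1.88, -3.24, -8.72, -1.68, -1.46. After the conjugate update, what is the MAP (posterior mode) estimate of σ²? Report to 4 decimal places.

With known mean μ and an Inverse-Gamma(α, β) prior on σ², the Normal likelihood is conjugate: posterior is Inv-Gamma(α + n/2, β + Σ(xᵢ−μ)²/2).
Σ(xᵢ−μ)² = (2.06)² + (1.85)² + (6.70)² + (6.51)² + (-7.30)² + (-0.21)² + (-1.88)² + (-3.24)² + (-8.72)² + (-1.68)² + (-1.46)² = 243.2947.
Posterior: Inv-Gamma(9.87 + 11/2, 11.36 + 243.2947/2) = Inv-Gamma(15.37, 133.00735).
Mode = β/(α+1) = 133.00735/16.37 = 8.1251.

8.1251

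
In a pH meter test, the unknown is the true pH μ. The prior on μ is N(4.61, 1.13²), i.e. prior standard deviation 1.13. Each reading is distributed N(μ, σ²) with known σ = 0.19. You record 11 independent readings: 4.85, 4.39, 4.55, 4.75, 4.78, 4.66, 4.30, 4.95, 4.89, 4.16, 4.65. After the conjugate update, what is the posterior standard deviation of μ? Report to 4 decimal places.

For Normal data with known variance σ², a Normal(μ₀, σ₀²) prior on μ is conjugate. Posterior precision = 1/σ₀² + n/σ²; posterior mean is the precision-weighted average of μ₀ and x̄.
σ₀² = 1.13² = 1.2769, σ² = 0.19² = 0.0361; σ² + n·σ₀² = 0.0361 + 11·1.2769 = 14.082.
Posterior precision = 1/σ₀² + n/σ² = 1/1.2769 + 11/0.0361 = (σ² + n·σ₀²)/(σ₀²σ²) = 14.082/(1.2769·0.0361); posterior variance σₙ² = σ₀²σ²/(σ² + n·σ₀²) = 1.2769·0.0361/14.082 = 0.003273.
Posterior SD = √σₙ² = √(1.2769·0.0361/14.082) = 0.0572.

0.0572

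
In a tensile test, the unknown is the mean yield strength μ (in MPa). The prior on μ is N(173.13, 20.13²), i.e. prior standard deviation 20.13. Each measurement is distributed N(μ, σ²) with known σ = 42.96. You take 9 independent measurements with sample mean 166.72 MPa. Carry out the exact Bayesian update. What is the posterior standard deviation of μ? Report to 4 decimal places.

11.6687

For Normal data with known variance σ², a Normal(μ₀, σ₀²) prior on μ is conjugate. Posterior precision = 1/σ₀² + n/σ²; posterior mean is the precision-weighted average of μ₀ and x̄.
σ₀² = 20.13² = 405.2169, σ² = 42.96² = 1845.5616; σ² + n·σ₀² = 1845.5616 + 9·405.2169 = 5492.5137.
Posterior precision = 1/σ₀² + n/σ² = 1/405.2169 + 9/1845.5616 = (σ² + n·σ₀²)/(σ₀²σ²) = 5492.5137/(405.2169·1845.5616); posterior variance σₙ² = σ₀²σ²/(σ² + n·σ₀²) = 405.2169·1845.5616/5492.5137 = 136.158559.
Posterior SD = √σₙ² = √(405.2169·1845.5616/5492.5137) = 11.6687.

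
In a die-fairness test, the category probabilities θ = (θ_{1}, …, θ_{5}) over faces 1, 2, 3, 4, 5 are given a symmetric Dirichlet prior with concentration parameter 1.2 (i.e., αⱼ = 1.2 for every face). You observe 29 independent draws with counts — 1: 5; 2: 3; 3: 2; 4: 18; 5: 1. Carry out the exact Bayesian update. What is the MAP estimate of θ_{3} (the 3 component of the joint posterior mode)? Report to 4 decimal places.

The Dirichlet prior is conjugate to the Multinomial likelihood: each posterior αⱼ = prior αⱼ + observed count nⱼ.
Posterior concentration: (6.2, 4.2, 3.2, 19.2, 2.2), total = 35.0.
Joint mode component: (α_{3}−1)/(Σα−K) = 2.2/30.0 = 0.0733.

0.0733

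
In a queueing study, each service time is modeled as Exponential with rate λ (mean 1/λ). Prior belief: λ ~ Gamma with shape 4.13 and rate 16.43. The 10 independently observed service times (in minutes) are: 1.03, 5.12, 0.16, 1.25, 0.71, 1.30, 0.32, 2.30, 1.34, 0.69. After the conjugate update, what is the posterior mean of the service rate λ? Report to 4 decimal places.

0.4610

With a Gamma(shape α, rate β) prior on the exponential rate λ, the posterior after n observations with total T = Σxᵢ is Gamma(α+n, β+T).
Sum of observations T = 14.22 minutes; n = 10.
Posterior: Gamma(4.13+10, 16.43+14.22) = Gamma(14.13, 30.65).
Posterior mean of λ = α/β = 14.13/30.65 = 0.4610.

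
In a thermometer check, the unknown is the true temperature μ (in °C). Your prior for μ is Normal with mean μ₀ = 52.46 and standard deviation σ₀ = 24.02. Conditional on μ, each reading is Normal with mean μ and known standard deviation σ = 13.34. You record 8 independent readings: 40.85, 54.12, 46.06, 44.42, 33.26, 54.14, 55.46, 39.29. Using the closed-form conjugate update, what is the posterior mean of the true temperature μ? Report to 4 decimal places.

For Normal data with known variance σ², a Normal(μ₀, σ₀²) prior on μ is conjugate. Posterior precision = 1/σ₀² + n/σ²; posterior mean is the precision-weighted average of μ₀ and x̄.
Σxᵢ = 40.85 + 54.12 + 46.06 + 44.42 + 33.26 + 54.14 + 55.46 + 39.29 = 367.6, so n·x̄ = 367.6.
σ₀² = 24.02² = 576.9604, σ² = 13.34² = 177.9556; σ² + n·σ₀² = 177.9556 + 8·576.9604 = 4793.6388.
Posterior mean = (μ₀/σ₀² + n·x̄/σ²)/(1/σ₀² + n/σ²) = (σ²·μ₀ + σ₀²·n·x̄)/(σ² + n·σ₀²) = (177.9556·52.46 + 576.9604·367.6)/4793.6388 = 221426.193816/4793.6388 = 46.1917.

46.1917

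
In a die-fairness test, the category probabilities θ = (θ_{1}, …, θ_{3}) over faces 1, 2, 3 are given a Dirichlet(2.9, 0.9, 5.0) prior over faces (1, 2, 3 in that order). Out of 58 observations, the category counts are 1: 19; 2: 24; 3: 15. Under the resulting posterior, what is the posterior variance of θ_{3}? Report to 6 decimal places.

0.003094

The Dirichlet prior is conjugate to the Multinomial likelihood: each posterior αⱼ = prior αⱼ + observed count nⱼ.
Posterior concentration: (21.9, 24.9, 20.0), total = 66.8.
Var[θ_j] = α_j(Σα−α_j)/((Σα)²(Σα+1)) = 20.0·46.8/(66.8²·67.8) = 0.003094.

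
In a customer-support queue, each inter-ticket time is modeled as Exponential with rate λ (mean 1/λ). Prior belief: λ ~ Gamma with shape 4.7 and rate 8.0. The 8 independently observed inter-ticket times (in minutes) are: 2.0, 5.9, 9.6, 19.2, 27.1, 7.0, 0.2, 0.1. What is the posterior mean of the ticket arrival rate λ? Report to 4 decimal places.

0.1606

With a Gamma(shape α, rate β) prior on the exponential rate λ, the posterior after n observations with total T = Σxᵢ is Gamma(α+n, β+T).
Sum of observations T = 71.1 minutes; n = 8.
Posterior: Gamma(4.7+8, 8.0+71.1) = Gamma(12.7, 79.1).
Posterior mean of λ = α/β = 12.7/79.1 = 0.1606.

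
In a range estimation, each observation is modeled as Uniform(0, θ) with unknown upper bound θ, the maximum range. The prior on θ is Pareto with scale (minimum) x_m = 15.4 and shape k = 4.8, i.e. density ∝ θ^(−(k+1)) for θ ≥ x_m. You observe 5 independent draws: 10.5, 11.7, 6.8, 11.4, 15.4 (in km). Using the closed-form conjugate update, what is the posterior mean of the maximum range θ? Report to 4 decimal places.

17.1500

A Pareto(scale x_m, shape k) prior on the upper bound θ of Uniform(0, θ) is conjugate: posterior is Pareto(max(x_m, max xᵢ), k + n).
Sample maximum = 15.4; prior scale x_m = 15.4 → posterior scale = max = 15.4.
Posterior shape = 4.8 + 5 = 9.8.
E[θ|data] = k·x_m/(k−1) = 9.8·15.4/8.8 = 17.1500.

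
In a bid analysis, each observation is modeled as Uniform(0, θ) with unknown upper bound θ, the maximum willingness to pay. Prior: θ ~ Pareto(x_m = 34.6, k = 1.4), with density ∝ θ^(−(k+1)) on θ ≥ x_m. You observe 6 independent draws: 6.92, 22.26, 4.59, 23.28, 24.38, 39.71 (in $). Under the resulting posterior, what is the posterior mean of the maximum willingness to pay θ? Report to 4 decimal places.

A Pareto(scale x_m, shape k) prior on the upper bound θ of Uniform(0, θ) is conjugate: posterior is Pareto(max(x_m, max xᵢ), k + n).
Sample maximum = 39.71; prior scale x_m = 34.6 → posterior scale = max = 39.71.
Posterior shape = 1.4 + 6 = 7.4.
E[θ|data] = k·x_m/(k−1) = 7.4·39.71/6.4 = 45.9147.

45.9147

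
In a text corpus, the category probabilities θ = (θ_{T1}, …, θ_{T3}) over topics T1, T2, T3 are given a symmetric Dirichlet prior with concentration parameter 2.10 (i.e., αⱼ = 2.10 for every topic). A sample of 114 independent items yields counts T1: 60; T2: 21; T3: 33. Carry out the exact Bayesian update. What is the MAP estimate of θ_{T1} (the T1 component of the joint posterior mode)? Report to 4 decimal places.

The Dirichlet prior is conjugate to the Multinomial likelihood: each posterior αⱼ = prior αⱼ + observed count nⱼ.
Posterior concentration: (62.10, 23.10, 35.10), total = 120.30.
Joint mode component: (α_{T1}−1)/(Σα−K) = 61.10/117.30 = 0.5209.

0.5209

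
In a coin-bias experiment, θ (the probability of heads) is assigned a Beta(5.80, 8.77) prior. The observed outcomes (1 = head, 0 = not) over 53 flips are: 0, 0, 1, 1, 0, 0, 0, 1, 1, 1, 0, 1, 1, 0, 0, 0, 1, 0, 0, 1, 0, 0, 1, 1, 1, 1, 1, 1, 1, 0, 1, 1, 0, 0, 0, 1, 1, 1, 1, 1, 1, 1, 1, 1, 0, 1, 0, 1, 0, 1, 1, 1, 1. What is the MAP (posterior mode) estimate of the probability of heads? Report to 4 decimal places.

0.5765

The Beta prior is conjugate to a Binomial/Bernoulli likelihood; the update adds successes to α and failures to β.
Posterior: Beta(α+k, β+n−k) = Beta(5.80+33, 8.77+20) = Beta(38.80, 28.77).
Mode of Beta(a,b) for a,b>1 is (a−1)/(a+b−2) = 37.80/65.57 = 0.5765.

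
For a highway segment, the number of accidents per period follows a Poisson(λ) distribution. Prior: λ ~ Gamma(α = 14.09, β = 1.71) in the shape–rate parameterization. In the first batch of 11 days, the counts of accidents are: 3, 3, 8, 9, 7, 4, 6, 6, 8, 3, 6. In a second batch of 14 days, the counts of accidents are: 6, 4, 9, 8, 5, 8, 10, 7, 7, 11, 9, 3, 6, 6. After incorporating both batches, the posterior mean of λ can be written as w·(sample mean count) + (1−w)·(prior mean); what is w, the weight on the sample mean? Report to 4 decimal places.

With a Gamma(shape α, rate β) prior, the Poisson likelihood is conjugate: the posterior is Gamma(α + ΣXᵢ, β + n).
Total number of days: n = 11 + 14 = 25.
Posterior mean = (α₀+S)/(β₀+n) = [n/(β₀+n)]·(S/n) + [β₀/(β₀+n)]·(α₀/β₀), so only n and β₀ enter the weight.
Weight on data w = n/(β₀+n) = 25/(1.71+25) = 25/26.71 = 0.9360.

0.9360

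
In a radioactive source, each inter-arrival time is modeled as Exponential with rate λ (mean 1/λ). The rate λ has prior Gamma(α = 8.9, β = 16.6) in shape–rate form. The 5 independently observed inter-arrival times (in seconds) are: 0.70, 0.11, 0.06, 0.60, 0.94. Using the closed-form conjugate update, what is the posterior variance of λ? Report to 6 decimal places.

With a Gamma(shape α, rate β) prior on the exponential rate λ, the posterior after n observations with total T = Σxᵢ is Gamma(α+n, β+T).
Sum of observations T = 2.41 seconds; n = 5.
Posterior: Gamma(8.9+5, 16.6+2.41) = Gamma(13.9, 19.01).
Var = α/β² = 0.038464.

0.038464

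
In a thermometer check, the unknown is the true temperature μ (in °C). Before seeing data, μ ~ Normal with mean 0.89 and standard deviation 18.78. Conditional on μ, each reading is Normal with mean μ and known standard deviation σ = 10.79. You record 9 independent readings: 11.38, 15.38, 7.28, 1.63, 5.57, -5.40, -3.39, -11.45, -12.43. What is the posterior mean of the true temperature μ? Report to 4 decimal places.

For Normal data with known variance σ², a Normal(μ₀, σ₀²) prior on μ is conjugate. Posterior precision = 1/σ₀² + n/σ²; posterior mean is the precision-weighted average of μ₀ and x̄.
Σxᵢ = 11.38 + 15.38 + 7.28 + 1.63 + 5.57 + (-5.40) + (-3.39) + (-11.45) + (-12.43) = 8.57, so n·x̄ = 8.57.
σ₀² = 18.78² = 352.6884, σ² = 10.79² = 116.4241; σ² + n·σ₀² = 116.4241 + 9·352.6884 = 3290.6197.
Posterior mean = (μ₀/σ₀² + n·x̄/σ²)/(1/σ₀² + n/σ²) = (σ²·μ₀ + σ₀²·n·x̄)/(σ² + n·σ₀²) = (116.4241·0.89 + 352.6884·8.57)/3290.6197 = 3126.157037/3290.6197 = 0.9500.

0.9500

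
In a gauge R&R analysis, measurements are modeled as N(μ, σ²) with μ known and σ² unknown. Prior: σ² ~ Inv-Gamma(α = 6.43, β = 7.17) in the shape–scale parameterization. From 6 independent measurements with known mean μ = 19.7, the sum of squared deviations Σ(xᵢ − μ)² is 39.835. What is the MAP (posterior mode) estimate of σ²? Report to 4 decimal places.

2.5971

With known mean μ and an Inverse-Gamma(α, β) prior on σ², the Normal likelihood is conjugate: posterior is Inv-Gamma(α + n/2, β + Σ(xᵢ−μ)²/2).
Posterior: Inv-Gamma(6.43 + 6/2, 7.17 + 39.835/2) = Inv-Gamma(9.43, 27.0875).
Mode = β/(α+1) = 27.0875/10.43 = 2.5971.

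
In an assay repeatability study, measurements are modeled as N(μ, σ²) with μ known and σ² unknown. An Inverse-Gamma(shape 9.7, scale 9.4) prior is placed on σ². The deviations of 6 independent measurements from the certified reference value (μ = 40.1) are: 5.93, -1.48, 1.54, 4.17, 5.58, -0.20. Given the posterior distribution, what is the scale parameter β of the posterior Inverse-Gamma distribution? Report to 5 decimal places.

53.54610

With known mean μ and an Inverse-Gamma(α, β) prior on σ², the Normal likelihood is conjugate: posterior is Inv-Gamma(α + n/2, β + Σ(xᵢ−μ)²/2).
Σ(xᵢ−μ)² = (5.93)² + (-1.48)² + (1.54)² + (4.17)² + (5.58)² + (-0.20)² = 88.2922.
Posterior: Inv-Gamma(9.7 + 6/2, 9.4 + 88.2922/2) = Inv-Gamma(12.70, 53.54610).
Posterior β = 53.54610.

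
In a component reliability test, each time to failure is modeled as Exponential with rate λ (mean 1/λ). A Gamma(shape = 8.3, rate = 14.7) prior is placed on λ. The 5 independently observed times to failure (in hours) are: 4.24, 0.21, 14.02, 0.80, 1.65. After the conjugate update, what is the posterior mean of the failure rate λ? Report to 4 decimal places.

0.3734

With a Gamma(shape α, rate β) prior on the exponential rate λ, the posterior after n observations with total T = Σxᵢ is Gamma(α+n, β+T).
Sum of observations T = 20.92 hours; n = 5.
Posterior: Gamma(8.3+5, 14.7+20.92) = Gamma(13.3, 35.62).
Posterior mean of λ = α/β = 13.3/35.62 = 0.3734.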